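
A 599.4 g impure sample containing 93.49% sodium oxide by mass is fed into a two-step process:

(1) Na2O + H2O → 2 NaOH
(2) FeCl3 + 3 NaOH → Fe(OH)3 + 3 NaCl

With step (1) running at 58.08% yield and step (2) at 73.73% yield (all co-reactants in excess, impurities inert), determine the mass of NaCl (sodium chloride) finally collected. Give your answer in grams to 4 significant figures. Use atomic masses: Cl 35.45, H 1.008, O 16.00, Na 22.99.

Pure Na2O = 599.4 × 0.9349 = 560.38 g.
M(Na2O) = 2(22.99) + 16.00 = 61.98 g/mol.
M(NaCl) = 22.99 + 35.45 = 58.44 g/mol.
n(Na2O) = 560.38 / 61.98 = 9.0413 mol.
Step 1 (Na2O:NaOH = 1:2): theoretical n(NaOH) = 18.083 mol; at 58.08% yield, n(NaOH) = 10.502 mol.
Step 2 (NaOH:NaCl = 3:3): theoretical n(NaCl) = 10.502 mol, so theoretical mass = 10.502 × 58.44 = 613.76 g.
At 73.73% yield, actual mass of NaCl = 613.76 × 0.7373 = 452.52 g.

452.5 g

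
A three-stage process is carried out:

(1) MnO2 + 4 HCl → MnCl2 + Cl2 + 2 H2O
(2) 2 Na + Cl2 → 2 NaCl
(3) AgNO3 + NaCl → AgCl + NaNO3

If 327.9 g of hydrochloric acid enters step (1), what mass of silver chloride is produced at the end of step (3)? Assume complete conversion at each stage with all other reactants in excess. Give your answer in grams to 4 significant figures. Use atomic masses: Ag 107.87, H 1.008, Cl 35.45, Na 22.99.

M(HCl) = 1.008 + 35.45 = 36.458 g/mol.
M(AgCl) = 107.87 + 35.45 = 143.32 g/mol.
n(HCl) = 327.9 / 36.458 = 8.9939 mol.
Reaction (1): HCl→Cl2 ratio 4:1 ⇒ n(Cl2) = 2.2485 mol.
Reaction (2): Cl2→NaCl ratio 1:2 ⇒ n(NaCl) = 4.4970 mol.
Reaction (3): NaCl→AgCl ratio 1:1 ⇒ n(AgCl) = 4.4970 mol.
Mass of AgCl = 4.4970 × 143.32 = 644.50 g.

644.5 g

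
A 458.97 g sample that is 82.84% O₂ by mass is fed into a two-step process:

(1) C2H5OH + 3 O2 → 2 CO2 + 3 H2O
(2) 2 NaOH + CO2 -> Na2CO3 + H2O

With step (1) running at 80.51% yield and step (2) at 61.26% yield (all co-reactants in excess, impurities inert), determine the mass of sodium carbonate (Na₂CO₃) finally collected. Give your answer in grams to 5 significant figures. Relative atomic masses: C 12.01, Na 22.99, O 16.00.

Pure O2 = 458.97 × 0.8284 = 380.211 g.
M(O2) = 2(16.00) = 32.00 g/mol.
M(Na2CO3) = 2(22.99) + 12.01 + 3(16.00) = 105.99 g/mol.
n(O2) = 380.211 / 32.00 = 11.8816 mol.
Step 1 (O2:CO2 = 3:2): theoretical n(CO2) = 7.92106 mol; at 80.51% yield, n(CO2) = 6.37724 mol.
Step 2 (CO2:Na2CO3 = 1:1): theoretical n(Na2CO3) = 6.37724 mol, so theoretical mass = 6.37724 × 105.99 = 675.924 g.
At 61.26% yield, actual mass of Na2CO3 = 675.924 × 0.6126 = 414.071 g.

414.07 g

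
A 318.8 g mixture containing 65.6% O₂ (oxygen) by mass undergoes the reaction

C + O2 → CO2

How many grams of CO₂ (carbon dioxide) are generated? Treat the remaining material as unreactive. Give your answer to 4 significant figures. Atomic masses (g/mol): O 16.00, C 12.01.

Mass of pure O2 = 318.8 g × 0.656 = 209.13 g.
M(O2) = 2(16.00) = 32.00 g/mol.
M(CO2) = 12.01 + 2(16.00) = 44.01 g/mol.
n(O2) = 209.13 g / 32.00 g/mol = 6.5354 mol.
From the equation the O2:CO2 mole ratio is 1:1, so n(CO2) = 6.5354 × 1/1 = 6.5354 mol.
Mass of CO2 = 6.5354 mol × 44.01 g/mol = 287.62 g.

287.6 g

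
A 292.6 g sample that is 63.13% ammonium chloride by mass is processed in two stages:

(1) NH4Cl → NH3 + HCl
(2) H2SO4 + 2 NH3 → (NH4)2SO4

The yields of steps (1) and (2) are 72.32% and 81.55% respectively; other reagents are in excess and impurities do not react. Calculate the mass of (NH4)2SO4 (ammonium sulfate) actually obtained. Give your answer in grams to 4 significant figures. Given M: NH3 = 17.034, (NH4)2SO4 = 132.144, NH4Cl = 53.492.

Pure NH4Cl = 292.6 × 0.6313 = 184.72 g.
n(NH4Cl) = 184.72 / 53.492 = 3.4532 mol.
Step 1 (NH4Cl:NH3 = 1:1): theoretical n(NH3) = 3.4532 mol; at 72.32% yield, n(NH3) = 2.4974 mol.
Step 2 (NH3:(NH4)2SO4 = 2:1): theoretical n((NH4)2SO4) = 1.2487 mol, so theoretical mass = 1.2487 × 132.144 = 165.01 g.
At 81.55% yield, actual mass of (NH4)2SO4 = 165.01 × 0.8155 = 134.56 g.

134.6 g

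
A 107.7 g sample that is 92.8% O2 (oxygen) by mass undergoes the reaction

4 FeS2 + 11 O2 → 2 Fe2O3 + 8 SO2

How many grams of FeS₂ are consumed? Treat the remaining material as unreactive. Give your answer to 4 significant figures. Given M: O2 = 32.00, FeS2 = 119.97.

136.3 g

Mass of pure O2 = 107.7 g × 0.928 = 99.946 g.
n(O2) = 99.946 g / 32.00 g/mol = 3.1233 mol.
From the equation the O2:FeS2 mole ratio is 11:4, so n(FeS2) = 3.1233 × 4/11 = 1.1357 mol.
Mass of FeS2 = 1.1357 mol × 119.97 g/mol = 136.26 g.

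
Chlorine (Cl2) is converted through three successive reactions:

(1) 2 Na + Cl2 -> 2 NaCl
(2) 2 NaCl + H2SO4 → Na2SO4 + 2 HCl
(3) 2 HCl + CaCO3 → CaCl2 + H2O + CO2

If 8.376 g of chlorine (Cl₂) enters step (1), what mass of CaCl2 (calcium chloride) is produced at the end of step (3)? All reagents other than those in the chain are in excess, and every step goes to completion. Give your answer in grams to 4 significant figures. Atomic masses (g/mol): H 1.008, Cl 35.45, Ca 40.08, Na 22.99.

13.11 g

M(Cl2) = 2(35.45) = 70.90 g/mol.
M(CaCl2) = 40.08 + 2(35.45) = 110.98 g/mol.
n(Cl2) = 8.376 / 70.90 = 0.11814 mol.
Reaction (1): Cl2→NaCl ratio 1:2 ⇒ n(NaCl) = 0.23628 mol.
Reaction (2): NaCl→HCl ratio 2:2 ⇒ n(HCl) = 0.23628 mol.
Reaction (3): HCl→CaCl2 ratio 2:1 ⇒ n(CaCl2) = 0.11814 mol.
Mass of CaCl2 = 0.11814 × 110.98 = 13.111 g.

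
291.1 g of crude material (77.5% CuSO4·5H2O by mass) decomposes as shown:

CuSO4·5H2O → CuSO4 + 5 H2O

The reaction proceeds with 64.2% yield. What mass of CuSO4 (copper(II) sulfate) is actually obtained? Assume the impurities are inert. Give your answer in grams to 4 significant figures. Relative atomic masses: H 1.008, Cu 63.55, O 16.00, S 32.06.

Pure CuSO4·5H2O available = 291.1 g × 0.775 = 225.60 g.
M(CuSO4·5H2O) = 63.55 + 32.06 + 9(16.00) + 10(1.008) = 249.69 g/mol.
M(CuSO4) = 63.55 + 32.06 + 4(16.00) = 159.61 g/mol.
n(CuSO4·5H2O) = 225.60 g / 249.69 g/mol = 0.90353 mol.
From the equation the CuSO4·5H2O:CuSO4 mole ratio is 1:1, so n(CuSO4) = 0.90353 × 1/1 = 0.90353 mol.
Mass of CuSO4 = 0.90353 mol × 159.61 g/mol = 144.21 g.
Actual mass collected = 144.21 g × 0.642 = 92.584 g.

92.58 g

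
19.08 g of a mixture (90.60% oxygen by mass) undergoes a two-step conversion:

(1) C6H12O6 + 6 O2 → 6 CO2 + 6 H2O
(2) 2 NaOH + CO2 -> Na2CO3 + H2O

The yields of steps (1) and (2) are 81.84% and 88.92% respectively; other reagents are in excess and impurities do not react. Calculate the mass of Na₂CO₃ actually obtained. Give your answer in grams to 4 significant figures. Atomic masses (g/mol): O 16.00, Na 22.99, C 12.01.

Pure O2 = 19.08 × 0.9060 = 17.286 g.
M(O2) = 2(16.00) = 32.00 g/mol.
M(Na2CO3) = 2(22.99) + 12.01 + 3(16.00) = 105.99 g/mol.
n(O2) = 17.286 / 32.00 = 0.54020 mol.
Step 1 (O2:CO2 = 6:6): theoretical n(CO2) = 0.54020 mol; at 81.84% yield, n(CO2) = 0.44210 mol.
Step 2 (CO2:Na2CO3 = 1:1): theoretical n(Na2CO3) = 0.44210 mol, so theoretical mass = 0.44210 × 105.99 = 46.858 g.
At 88.92% yield, actual mass of Na2CO3 = 46.858 × 0.8892 = 41.666 g.

41.67 g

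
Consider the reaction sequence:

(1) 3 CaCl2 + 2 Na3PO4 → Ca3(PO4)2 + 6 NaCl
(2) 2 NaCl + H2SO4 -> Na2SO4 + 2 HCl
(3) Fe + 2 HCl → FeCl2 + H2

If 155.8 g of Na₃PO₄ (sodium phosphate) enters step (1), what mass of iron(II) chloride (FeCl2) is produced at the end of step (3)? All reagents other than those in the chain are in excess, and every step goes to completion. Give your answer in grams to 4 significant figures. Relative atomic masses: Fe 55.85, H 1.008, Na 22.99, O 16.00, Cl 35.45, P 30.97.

180.7 g

M(Na3PO4) = 3(22.99) + 30.97 + 4(16.00) = 163.94 g/mol.
M(FeCl2) = 55.85 + 2(35.45) = 126.75 g/mol.
n(Na3PO4) = 155.8 / 163.94 = 0.95035 mol.
Reaction (1): Na3PO4→NaCl ratio 2:6 ⇒ n(NaCl) = 2.8510 mol.
Reaction (2): NaCl→HCl ratio 2:2 ⇒ n(HCl) = 2.8510 mol.
Reaction (3): HCl→FeCl2 ratio 2:1 ⇒ n(FeCl2) = 1.4255 mol.
Mass of FeCl2 = 1.4255 × 126.75 = 180.68 g.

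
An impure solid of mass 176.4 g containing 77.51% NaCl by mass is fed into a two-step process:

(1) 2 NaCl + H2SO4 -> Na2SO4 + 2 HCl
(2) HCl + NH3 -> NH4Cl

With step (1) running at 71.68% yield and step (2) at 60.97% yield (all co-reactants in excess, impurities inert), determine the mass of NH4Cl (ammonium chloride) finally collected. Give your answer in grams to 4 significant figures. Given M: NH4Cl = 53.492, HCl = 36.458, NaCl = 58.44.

54.70 g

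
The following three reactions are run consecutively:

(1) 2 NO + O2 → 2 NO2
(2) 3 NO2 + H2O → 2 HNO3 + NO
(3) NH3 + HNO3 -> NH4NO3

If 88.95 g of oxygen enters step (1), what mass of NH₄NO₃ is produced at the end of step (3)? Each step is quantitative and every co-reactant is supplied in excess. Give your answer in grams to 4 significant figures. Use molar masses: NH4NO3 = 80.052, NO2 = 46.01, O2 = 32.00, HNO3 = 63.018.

296.7 g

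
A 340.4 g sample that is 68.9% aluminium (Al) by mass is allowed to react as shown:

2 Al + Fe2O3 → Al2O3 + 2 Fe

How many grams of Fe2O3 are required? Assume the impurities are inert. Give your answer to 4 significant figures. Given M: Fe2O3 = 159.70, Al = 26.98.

694.1 g

Mass of pure Al = 340.4 g × 0.689 = 234.54 g.
n(Al) = 234.54 g / 26.98 g/mol = 8.6929 mol.
From the equation the Al:Fe2O3 mole ratio is 2:1, so n(Fe2O3) = 8.6929 × 1/2 = 4.3465 mol.
Mass of Fe2O3 = 4.3465 mol × 159.70 g/mol = 694.13 g.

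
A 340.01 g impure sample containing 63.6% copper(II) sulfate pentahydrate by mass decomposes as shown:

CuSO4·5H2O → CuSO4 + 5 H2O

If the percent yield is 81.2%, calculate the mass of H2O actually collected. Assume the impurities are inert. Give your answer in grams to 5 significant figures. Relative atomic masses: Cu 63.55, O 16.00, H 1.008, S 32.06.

63.348 g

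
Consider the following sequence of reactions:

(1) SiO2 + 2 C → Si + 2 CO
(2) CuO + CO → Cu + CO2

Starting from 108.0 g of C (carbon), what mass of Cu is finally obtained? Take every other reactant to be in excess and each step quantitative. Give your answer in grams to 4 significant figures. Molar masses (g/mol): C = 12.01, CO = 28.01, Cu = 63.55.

571.5 g

n(C) = 108.00 / 12.01 = 8.9925 mol.
Step 1 gives a 2:2 ratio of C to CO, so n(CO) = 8.9925 mol.
In step 2 the CO:Cu ratio is 1:1, so n(Cu) = 8.9925 mol.
Mass of Cu = 8.9925 × 63.55 = 571.47 g.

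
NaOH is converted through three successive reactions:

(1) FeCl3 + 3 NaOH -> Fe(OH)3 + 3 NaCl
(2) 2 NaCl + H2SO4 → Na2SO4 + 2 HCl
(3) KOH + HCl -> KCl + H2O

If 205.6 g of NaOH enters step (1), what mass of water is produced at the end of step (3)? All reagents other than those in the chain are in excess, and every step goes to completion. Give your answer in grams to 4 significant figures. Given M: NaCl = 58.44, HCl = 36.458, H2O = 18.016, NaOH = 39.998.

92.61 g

n(NaOH) = 205.6 / 39.998 = 5.1403 mol.
Reaction (1): NaOH→NaCl ratio 3:3 ⇒ n(NaCl) = 5.1403 mol.
Reaction (2): NaCl→HCl ratio 2:2 ⇒ n(HCl) = 5.1403 mol.
Reaction (3): HCl→H2O ratio 1:1 ⇒ n(H2O) = 5.1403 mol.
Mass of H2O = 5.1403 × 18.016 = 92.607 g.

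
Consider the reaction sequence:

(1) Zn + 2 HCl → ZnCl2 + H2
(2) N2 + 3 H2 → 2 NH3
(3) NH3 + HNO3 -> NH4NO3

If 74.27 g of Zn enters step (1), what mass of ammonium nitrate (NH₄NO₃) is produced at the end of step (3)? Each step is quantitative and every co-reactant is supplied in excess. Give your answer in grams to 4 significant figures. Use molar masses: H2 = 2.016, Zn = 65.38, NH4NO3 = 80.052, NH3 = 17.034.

60.62 g

n(Zn) = 74.27 / 65.38 = 1.1360 mol.
Reaction (1): Zn→H2 ratio 1:1 ⇒ n(H2) = 1.1360 mol.
Reaction (2): H2→NH3 ratio 3:2 ⇒ n(NH3) = 0.75732 mol.
Reaction (3): NH3→NH4NO3 ratio 1:1 ⇒ n(NH4NO3) = 0.75732 mol.
Mass of NH4NO3 = 0.75732 × 80.052 = 60.625 g.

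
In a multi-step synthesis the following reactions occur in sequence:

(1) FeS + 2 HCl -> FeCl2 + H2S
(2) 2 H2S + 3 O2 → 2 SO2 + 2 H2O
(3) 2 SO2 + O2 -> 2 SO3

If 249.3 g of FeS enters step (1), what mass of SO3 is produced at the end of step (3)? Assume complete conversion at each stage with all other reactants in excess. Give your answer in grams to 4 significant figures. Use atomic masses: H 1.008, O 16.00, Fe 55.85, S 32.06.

227.0 g

M(FeS) = 55.85 + 32.06 = 87.91 g/mol.
M(SO3) = 32.06 + 3(16.00) = 80.06 g/mol.
n(FeS) = 249.3 / 87.91 = 2.8359 mol.
Reaction (1): FeS→H2S ratio 1:1 ⇒ n(H2S) = 2.8359 mol.
Reaction (2): H2S→SO2 ratio 2:2 ⇒ n(SO2) = 2.8359 mol.
Reaction (3): SO2→SO3 ratio 2:2 ⇒ n(SO3) = 2.8359 mol.
Mass of SO3 = 2.8359 × 80.06 = 227.04 g.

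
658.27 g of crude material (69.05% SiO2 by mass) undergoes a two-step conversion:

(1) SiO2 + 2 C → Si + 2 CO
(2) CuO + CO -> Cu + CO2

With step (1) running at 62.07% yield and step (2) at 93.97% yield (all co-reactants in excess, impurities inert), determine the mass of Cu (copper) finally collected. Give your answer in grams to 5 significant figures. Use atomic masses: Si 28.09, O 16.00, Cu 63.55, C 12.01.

560.77 g

Pure SiO2 = 658.27 × 0.6905 = 454.535 g.
M(SiO2) = 28.09 + 2(16.00) = 60.09 g/mol.
M(Cu) = 63.55 g/mol.
n(SiO2) = 454.535 / 60.09 = 7.56424 mol.
Step 1 (SiO2:CO = 1:2): theoretical n(CO) = 15.1285 mol; at 62.07% yield, n(CO) = 9.39025 mol.
Step 2 (CO:Cu = 1:1): theoretical n(Cu) = 9.39025 mol, so theoretical mass = 9.39025 × 63.55 = 596.751 g.
At 93.97% yield, actual mass of Cu = 596.751 × 0.9397 = 560.767 g.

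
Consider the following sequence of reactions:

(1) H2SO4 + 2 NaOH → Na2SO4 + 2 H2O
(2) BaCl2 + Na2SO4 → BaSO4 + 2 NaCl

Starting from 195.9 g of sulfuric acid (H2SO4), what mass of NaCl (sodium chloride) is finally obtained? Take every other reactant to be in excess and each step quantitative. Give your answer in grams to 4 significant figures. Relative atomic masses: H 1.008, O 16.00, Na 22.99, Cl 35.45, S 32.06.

233.5 g

M(H2SO4) = 2(1.008) + 32.06 + 4(16.00) = 98.076 g/mol.
M(NaCl) = 22.99 + 35.45 = 58.44 g/mol.
n(H2SO4) = 195.90 / 98.076 = 1.9974 mol.
Step 1 gives a 1:1 ratio of H2SO4 to Na2SO4, so n(Na2SO4) = 1.9974 mol.
In step 2 the Na2SO4:NaCl ratio is 1:2, so n(NaCl) = 3.9949 mol.
Mass of NaCl = 3.9949 × 58.44 = 233.46 g.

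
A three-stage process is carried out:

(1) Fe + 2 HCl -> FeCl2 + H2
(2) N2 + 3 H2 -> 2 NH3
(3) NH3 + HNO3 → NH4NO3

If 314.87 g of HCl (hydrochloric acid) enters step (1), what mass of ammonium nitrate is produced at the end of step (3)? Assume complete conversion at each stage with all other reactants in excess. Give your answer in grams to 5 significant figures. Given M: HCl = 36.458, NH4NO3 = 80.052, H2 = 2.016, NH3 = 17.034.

n(HCl) = 314.87 / 36.458 = 8.63651 mol.
Reaction (1): HCl→H2 ratio 2:1 ⇒ n(H2) = 4.31826 mol.
Reaction (2): H2→NH3 ratio 3:2 ⇒ n(NH3) = 2.87884 mol.
Reaction (3): NH3→NH4NO3 ratio 1:1 ⇒ n(NH4NO3) = 2.87884 mol.
Mass of NH4NO3 = 2.87884 × 80.052 = 230.457 g.

230.46 g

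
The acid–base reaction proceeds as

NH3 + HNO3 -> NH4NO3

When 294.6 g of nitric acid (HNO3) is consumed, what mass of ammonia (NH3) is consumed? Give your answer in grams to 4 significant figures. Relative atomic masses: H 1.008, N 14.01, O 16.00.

79.63 g

M(HNO3) = 1.008 + 14.01 + 3(16.00) = 63.018 g/mol.
M(NH3) = 14.01 + 3(1.008) = 17.034 g/mol.
n(HNO3) = 294.60 g / 63.018 g/mol = 4.6749 mol.
From the equation the HNO3:NH3 mole ratio is 1:1, so n(NH3) = 4.6749 × 1/1 = 4.6749 mol.
Mass of NH3 = 4.6749 mol × 17.034 g/mol = 79.631 g.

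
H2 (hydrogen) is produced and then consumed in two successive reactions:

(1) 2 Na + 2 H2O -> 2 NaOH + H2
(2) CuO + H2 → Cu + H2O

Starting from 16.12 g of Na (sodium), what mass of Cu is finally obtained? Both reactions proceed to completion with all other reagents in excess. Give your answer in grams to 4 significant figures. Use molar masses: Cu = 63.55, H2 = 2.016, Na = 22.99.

22.28 g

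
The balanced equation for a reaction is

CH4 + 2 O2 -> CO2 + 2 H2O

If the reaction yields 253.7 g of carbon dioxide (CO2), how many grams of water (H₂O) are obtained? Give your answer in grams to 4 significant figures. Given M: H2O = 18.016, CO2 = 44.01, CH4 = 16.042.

207.7 g

n(CO2) = 253.70 g / 44.01 g/mol = 5.7646 mol.
From the equation the CO2:H2O mole ratio is 1:2, so n(H2O) = 5.7646 × 2/1 = 11.529 mol.
Mass of H2O = 11.529 mol × 18.016 g/mol = 207.71 g.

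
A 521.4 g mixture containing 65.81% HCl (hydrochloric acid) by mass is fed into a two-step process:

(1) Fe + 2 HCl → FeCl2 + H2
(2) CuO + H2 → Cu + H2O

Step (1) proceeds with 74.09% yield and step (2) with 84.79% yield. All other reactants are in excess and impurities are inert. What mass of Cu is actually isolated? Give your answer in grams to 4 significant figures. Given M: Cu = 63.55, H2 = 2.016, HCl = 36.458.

187.9 g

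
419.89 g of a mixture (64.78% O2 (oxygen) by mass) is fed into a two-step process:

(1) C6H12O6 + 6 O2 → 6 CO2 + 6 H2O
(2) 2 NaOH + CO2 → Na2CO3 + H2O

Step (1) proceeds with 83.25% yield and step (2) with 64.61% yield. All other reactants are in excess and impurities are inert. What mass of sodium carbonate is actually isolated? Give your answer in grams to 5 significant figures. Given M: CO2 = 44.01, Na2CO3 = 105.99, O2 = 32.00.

484.59 g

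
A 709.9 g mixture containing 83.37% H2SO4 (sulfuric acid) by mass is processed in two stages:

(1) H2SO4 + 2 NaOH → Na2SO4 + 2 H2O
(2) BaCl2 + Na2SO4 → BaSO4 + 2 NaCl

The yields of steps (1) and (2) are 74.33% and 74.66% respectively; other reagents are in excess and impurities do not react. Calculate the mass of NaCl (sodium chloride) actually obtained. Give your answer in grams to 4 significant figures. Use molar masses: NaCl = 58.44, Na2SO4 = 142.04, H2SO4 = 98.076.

391.4 g

Pure H2SO4 = 709.9 × 0.8337 = 591.84 g.
n(H2SO4) = 591.84 / 98.076 = 6.0345 mol.
Step 1 (H2SO4:Na2SO4 = 1:1): theoretical n(Na2SO4) = 6.0345 mol; at 74.33% yield, n(Na2SO4) = 4.4855 mol.
Step 2 (Na2SO4:NaCl = 1:2): theoretical n(NaCl) = 8.9709 mol, so theoretical mass = 8.9709 × 58.44 = 524.26 g.
At 74.66% yield, actual mass of NaCl = 524.26 × 0.7466 = 391.41 g.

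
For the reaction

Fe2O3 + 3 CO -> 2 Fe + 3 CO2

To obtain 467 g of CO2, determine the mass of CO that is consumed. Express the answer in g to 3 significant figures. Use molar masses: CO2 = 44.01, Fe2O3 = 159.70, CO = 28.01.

297 g

n(CO2) = 467.0 g / 44.01 g/mol = 10.61 mol.
From the equation the CO2:CO mole ratio is 3:3, so n(CO) = 10.61 × 3/3 = 10.61 mol.
Mass of CO = 10.61 mol × 28.01 g/mol = 297.2 g.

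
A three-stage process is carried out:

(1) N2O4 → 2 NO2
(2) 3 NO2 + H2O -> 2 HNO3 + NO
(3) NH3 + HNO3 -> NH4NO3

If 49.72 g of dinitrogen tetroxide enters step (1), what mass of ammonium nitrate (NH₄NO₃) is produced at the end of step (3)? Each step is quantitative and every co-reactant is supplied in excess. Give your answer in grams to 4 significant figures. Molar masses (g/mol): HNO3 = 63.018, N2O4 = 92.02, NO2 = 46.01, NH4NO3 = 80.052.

n(N2O4) = 49.72 / 92.02 = 0.54032 mol.
Reaction (1): N2O4→NO2 ratio 1:2 ⇒ n(NO2) = 1.0806 mol.
Reaction (2): NO2→HNO3 ratio 3:2 ⇒ n(HNO3) = 0.72042 mol.
Reaction (3): HNO3→NH4NO3 ratio 1:1 ⇒ n(NH4NO3) = 0.72042 mol.
Mass of NH4NO3 = 0.72042 × 80.052 = 57.671 g.

57.67 g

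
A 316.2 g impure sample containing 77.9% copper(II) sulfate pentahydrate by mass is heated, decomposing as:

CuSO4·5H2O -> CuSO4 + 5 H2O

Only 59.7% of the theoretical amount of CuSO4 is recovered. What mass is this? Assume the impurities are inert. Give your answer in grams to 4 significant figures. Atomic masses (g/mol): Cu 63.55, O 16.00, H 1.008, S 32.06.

Pure CuSO4·5H2O available = 316.2 g × 0.779 = 246.32 g.
M(CuSO4·5H2O) = 63.55 + 32.06 + 9(16.00) + 10(1.008) = 249.69 g/mol.
M(CuSO4) = 63.55 + 32.06 + 4(16.00) = 159.61 g/mol.
n(CuSO4·5H2O) = 246.32 g / 249.69 g/mol = 0.98650 mol.
From the equation the CuSO4·5H2O:CuSO4 mole ratio is 1:1, so n(CuSO4) = 0.98650 × 1/1 = 0.98650 mol.
Mass of CuSO4 = 0.98650 mol × 159.61 g/mol = 157.46 g.
Actual mass collected = 157.46 g × 0.597 = 94.001 g.

94.00 g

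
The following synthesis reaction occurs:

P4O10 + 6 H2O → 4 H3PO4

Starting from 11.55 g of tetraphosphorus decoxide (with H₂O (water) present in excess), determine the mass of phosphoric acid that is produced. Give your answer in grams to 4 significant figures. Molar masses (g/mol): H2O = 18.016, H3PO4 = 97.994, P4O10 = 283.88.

15.95 g

n(P4O10) = 11.550 g / 283.88 g/mol = 0.040686 mol.
From the equation the P4O10:H3PO4 mole ratio is 1:4, so n(H3PO4) = 0.040686 × 4/1 = 0.16274 mol.
Mass of H3PO4 = 0.16274 mol × 97.994 g/mol = 15.948 g.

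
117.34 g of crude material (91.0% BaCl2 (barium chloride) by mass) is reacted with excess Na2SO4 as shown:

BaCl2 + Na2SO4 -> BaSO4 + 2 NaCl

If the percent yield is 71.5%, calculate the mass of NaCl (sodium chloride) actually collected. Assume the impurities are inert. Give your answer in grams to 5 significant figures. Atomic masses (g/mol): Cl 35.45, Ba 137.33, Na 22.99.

42.854 g

Pure BaCl2 available = 117.34 g × 0.910 = 106.779 g.
M(BaCl2) = 137.33 + 2(35.45) = 208.23 g/mol.
M(NaCl) = 22.99 + 35.45 = 58.44 g/mol.
n(BaCl2) = 106.779 g / 208.23 g/mol = 0.512795 mol.
From the equation the BaCl2:NaCl mole ratio is 1:2, so n(NaCl) = 0.512795 × 2/1 = 1.02559 mol.
Mass of NaCl = 1.02559 mol × 58.44 g/mol = 59.9355 g.
Actual mass collected = 59.9355 g × 0.715 = 42.8539 g.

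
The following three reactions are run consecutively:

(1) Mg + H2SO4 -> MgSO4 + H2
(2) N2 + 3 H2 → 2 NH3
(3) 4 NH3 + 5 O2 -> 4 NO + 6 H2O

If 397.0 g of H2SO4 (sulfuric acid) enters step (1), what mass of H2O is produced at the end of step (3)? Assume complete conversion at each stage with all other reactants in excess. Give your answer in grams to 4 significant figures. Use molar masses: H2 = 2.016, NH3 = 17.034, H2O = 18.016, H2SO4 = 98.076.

n(H2SO4) = 397.0 / 98.076 = 4.0479 mol.
Reaction (1): H2SO4→H2 ratio 1:1 ⇒ n(H2) = 4.0479 mol.
Reaction (2): H2→NH3 ratio 3:2 ⇒ n(NH3) = 2.6986 mol.
Reaction (3): NH3→H2O ratio 4:6 ⇒ n(H2O) = 4.0479 mol.
Mass of H2O = 4.0479 × 18.016 = 72.927 g.

72.93 g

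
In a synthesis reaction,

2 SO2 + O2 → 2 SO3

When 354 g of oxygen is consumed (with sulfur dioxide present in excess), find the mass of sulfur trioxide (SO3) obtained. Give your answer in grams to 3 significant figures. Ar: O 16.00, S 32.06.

1770 g

M(O2) = 2(16.00) = 32.00 g/mol.
M(SO3) = 32.06 + 3(16.00) = 80.06 g/mol.
n(O2) = 354.0 g / 32.00 g/mol = 11.06 mol.
From the equation the O2:SO3 mole ratio is 1:2, so n(SO3) = 11.06 × 2/1 = 22.12 mol.
Mass of SO3 = 22.12 mol × 80.06 g/mol = 1771 g.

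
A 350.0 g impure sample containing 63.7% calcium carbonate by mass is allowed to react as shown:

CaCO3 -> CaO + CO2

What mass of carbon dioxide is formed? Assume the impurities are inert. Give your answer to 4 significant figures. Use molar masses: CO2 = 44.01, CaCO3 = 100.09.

Mass of pure CaCO3 = 350.0 g × 0.637 = 222.95 g.
n(CaCO3) = 222.95 g / 100.09 g/mol = 2.2275 mol.
From the equation the CaCO3:CO2 mole ratio is 1:1, so n(CO2) = 2.2275 × 1/1 = 2.2275 mol.
Mass of CO2 = 2.2275 mol × 44.01 g/mol = 98.032 g.

98.03 g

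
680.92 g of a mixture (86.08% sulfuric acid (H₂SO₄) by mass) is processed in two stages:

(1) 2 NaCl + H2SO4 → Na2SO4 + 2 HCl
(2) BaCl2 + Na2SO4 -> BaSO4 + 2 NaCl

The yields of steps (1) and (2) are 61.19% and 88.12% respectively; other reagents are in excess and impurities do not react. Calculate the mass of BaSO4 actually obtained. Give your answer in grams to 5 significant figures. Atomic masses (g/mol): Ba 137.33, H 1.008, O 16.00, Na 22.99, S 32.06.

752.10 g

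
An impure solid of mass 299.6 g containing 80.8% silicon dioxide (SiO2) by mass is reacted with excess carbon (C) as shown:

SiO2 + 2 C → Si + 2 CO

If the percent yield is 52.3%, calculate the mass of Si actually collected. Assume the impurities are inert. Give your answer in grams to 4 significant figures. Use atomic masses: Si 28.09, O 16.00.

59.18 g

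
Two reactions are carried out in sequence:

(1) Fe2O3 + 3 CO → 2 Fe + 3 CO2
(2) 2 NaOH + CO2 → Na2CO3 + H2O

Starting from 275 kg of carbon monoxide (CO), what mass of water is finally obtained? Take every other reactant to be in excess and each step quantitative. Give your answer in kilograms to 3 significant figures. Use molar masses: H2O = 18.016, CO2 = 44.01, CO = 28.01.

177 kg

275 kg = 275000 g.
n(CO) = 275000 / 28.01 = 9818 mol.
Step 1 gives a 3:3 ratio of CO to CO2, so n(CO2) = 9818 mol.
In step 2 the CO2:H2O ratio is 1:1, so n(H2O) = 9818 mol.
Mass of H2O = 9818 × 18.016 = 176900 g = 177 kg.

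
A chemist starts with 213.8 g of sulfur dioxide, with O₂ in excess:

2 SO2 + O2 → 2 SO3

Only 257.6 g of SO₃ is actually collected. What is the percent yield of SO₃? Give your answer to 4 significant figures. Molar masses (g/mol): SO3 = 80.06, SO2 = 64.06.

96.41 %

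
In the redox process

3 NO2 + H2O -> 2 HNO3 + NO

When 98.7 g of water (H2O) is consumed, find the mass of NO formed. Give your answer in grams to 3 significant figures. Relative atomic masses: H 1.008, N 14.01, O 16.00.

M(H2O) = 2(1.008) + 16.00 = 18.016 g/mol.
M(NO) = 14.01 + 16.00 = 30.01 g/mol.
n(H2O) = 98.70 g / 18.016 g/mol = 5.478 mol.
From the equation the H2O:NO mole ratio is 1:1, so n(NO) = 5.478 × 1/1 = 5.478 mol.
Mass of NO = 5.478 mol × 30.01 g/mol = 164.4 g.

164 g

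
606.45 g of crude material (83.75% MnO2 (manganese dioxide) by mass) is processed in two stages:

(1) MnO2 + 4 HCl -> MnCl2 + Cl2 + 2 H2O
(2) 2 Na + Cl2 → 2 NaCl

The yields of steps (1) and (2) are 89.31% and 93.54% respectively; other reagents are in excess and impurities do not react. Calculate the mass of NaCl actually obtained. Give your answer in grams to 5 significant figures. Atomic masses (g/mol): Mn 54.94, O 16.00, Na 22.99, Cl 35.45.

Pure MnO2 = 606.45 × 0.8375 = 507.902 g.
M(MnO2) = 54.94 + 2(16.00) = 86.94 g/mol.
M(NaCl) = 22.99 + 35.45 = 58.44 g/mol.
n(MnO2) = 507.902 / 86.94 = 5.84198 mol.
Step 1 (MnO2:Cl2 = 1:1): theoretical n(Cl2) = 5.84198 mol; at 89.31% yield, n(Cl2) = 5.21747 mol.
Step 2 (Cl2:NaCl = 1:2): theoretical n(NaCl) = 10.4349 mol, so theoretical mass = 10.4349 × 58.44 = 609.818 g.
At 93.54% yield, actual mass of NaCl = 609.818 × 0.9354 = 570.424 g.

570.42 g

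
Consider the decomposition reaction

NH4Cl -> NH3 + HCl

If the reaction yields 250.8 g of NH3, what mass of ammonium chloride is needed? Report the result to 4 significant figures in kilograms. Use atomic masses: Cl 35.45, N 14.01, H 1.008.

0.7876 kg

M(NH3) = 14.01 + 3(1.008) = 17.034 g/mol.
M(NH4Cl) = 14.01 + 4(1.008) + 35.45 = 53.492 g/mol.
n(NH3) = 250.80 g / 17.034 g/mol = 14.723 mol.
From the equation the NH3:NH4Cl mole ratio is 1:1, so n(NH4Cl) = 14.723 × 1/1 = 14.723 mol.
Mass of NH4Cl = 14.723 mol × 53.492 g/mol = 787.59 g.
Converting to kg: 787.59 g = 0.7876 kg.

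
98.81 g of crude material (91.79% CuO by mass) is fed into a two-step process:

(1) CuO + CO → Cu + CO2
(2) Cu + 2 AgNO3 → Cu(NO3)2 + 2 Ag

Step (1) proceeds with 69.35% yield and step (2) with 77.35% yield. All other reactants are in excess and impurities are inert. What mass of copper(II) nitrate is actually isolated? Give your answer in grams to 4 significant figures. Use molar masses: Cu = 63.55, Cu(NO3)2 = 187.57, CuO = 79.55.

114.7 g

Pure CuO = 98.81 × 0.9179 = 90.698 g.
n(CuO) = 90.698 / 79.55 = 1.1401 mol.
Step 1 (CuO:Cu = 1:1): theoretical n(Cu) = 1.1401 mol; at 69.35% yield, n(Cu) = 0.79068 mol.
Step 2 (Cu:Cu(NO3)2 = 1:1): theoretical n(Cu(NO3)2) = 0.79068 mol, so theoretical mass = 0.79068 × 187.57 = 148.31 g.
At 77.35% yield, actual mass of Cu(NO3)2 = 148.31 × 0.7735 = 114.72 g.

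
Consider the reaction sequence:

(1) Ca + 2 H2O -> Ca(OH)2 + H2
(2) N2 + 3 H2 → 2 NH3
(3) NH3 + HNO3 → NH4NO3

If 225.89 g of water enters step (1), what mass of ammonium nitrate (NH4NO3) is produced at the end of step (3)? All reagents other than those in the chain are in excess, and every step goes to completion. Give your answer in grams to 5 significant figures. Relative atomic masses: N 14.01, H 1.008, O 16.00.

334.57 g

M(H2O) = 2(1.008) + 16.00 = 18.016 g/mol.
M(NH4NO3) = 2(14.01) + 4(1.008) + 3(16.00) = 80.052 g/mol.
n(H2O) = 225.89 / 18.016 = 12.5383 mol.
Reaction (1): H2O→H2 ratio 2:1 ⇒ n(H2) = 6.26915 mol.
Reaction (2): H2→NH3 ratio 3:2 ⇒ n(NH3) = 4.17943 mol.
Reaction (3): NH3→NH4NO3 ratio 1:1 ⇒ n(NH4NO3) = 4.17943 mol.
Mass of NH4NO3 = 4.17943 × 80.052 = 334.572 g.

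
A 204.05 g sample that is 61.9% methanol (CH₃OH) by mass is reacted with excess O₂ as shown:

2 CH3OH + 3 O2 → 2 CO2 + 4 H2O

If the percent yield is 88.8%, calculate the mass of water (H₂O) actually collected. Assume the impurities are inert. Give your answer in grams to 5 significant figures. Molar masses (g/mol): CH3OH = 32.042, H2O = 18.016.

Pure CH3OH available = 204.05 g × 0.619 = 126.307 g.
n(CH3OH) = 126.307 g / 32.042 g/mol = 3.94192 mol.
From the equation the CH3OH:H2O mole ratio is 2:4, so n(H2O) = 3.94192 × 4/2 = 7.88384 mol.
Mass of H2O = 7.88384 mol × 18.016 g/mol = 142.035 g.
Actual mass collected = 142.035 g × 0.888 = 126.127 g.

126.13 g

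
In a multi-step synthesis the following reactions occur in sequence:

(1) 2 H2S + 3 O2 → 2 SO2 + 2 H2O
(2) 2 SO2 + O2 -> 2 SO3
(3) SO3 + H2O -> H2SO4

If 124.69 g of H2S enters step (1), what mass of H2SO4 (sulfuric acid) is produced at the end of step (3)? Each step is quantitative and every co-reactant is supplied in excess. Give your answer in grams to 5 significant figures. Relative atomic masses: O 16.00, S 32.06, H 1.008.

358.88 g

M(H2S) = 2(1.008) + 32.06 = 34.076 g/mol.
M(H2SO4) = 2(1.008) + 32.06 + 4(16.00) = 98.076 g/mol.
n(H2S) = 124.69 / 34.076 = 3.65917 mol.
Reaction (1): H2S→SO2 ratio 2:2 ⇒ n(SO2) = 3.65917 mol.
Reaction (2): SO2→SO3 ratio 2:2 ⇒ n(SO3) = 3.65917 mol.
Reaction (3): SO3→H2SO4 ratio 1:1 ⇒ n(H2SO4) = 3.65917 mol.
Mass of H2SO4 = 3.65917 × 98.076 = 358.877 g.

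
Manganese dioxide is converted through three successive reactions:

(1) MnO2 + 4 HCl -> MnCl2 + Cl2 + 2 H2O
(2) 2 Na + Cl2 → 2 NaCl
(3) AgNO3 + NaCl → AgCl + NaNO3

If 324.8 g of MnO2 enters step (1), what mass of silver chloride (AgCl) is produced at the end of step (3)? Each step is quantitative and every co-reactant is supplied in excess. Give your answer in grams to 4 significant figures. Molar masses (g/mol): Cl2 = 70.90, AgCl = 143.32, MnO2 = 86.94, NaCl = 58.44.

1071 g

n(MnO2) = 324.8 / 86.94 = 3.7359 mol.
Reaction (1): MnO2→Cl2 ratio 1:1 ⇒ n(Cl2) = 3.7359 mol.
Reaction (2): Cl2→NaCl ratio 1:2 ⇒ n(NaCl) = 7.4718 mol.
Reaction (3): NaCl→AgCl ratio 1:1 ⇒ n(AgCl) = 7.4718 mol.
Mass of AgCl = 7.4718 × 143.32 = 1070.9 g.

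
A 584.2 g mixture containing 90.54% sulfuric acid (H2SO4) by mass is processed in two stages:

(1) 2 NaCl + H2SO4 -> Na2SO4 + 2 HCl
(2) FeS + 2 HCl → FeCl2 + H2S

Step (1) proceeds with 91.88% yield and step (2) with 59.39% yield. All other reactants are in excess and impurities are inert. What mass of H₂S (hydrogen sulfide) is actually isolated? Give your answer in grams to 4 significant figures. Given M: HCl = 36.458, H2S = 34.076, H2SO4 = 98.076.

100.3 g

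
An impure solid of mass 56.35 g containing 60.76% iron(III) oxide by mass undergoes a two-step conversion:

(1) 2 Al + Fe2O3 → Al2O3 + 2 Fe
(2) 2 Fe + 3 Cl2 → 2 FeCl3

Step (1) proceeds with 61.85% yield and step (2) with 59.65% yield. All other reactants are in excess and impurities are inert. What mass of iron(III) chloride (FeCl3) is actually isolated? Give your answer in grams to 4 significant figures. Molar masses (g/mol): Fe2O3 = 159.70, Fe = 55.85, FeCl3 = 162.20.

Pure Fe2O3 = 56.35 × 0.6076 = 34.238 g.
n(Fe2O3) = 34.238 / 159.70 = 0.21439 mol.
Step 1 (Fe2O3:Fe = 1:2): theoretical n(Fe) = 0.42878 mol; at 61.85% yield, n(Fe) = 0.26520 mol.
Step 2 (Fe:FeCl3 = 2:2): theoretical n(FeCl3) = 0.26520 mol, so theoretical mass = 0.26520 × 162.20 = 43.016 g.
At 59.65% yield, actual mass of FeCl3 = 43.016 × 0.5965 = 25.659 g.

25.66 g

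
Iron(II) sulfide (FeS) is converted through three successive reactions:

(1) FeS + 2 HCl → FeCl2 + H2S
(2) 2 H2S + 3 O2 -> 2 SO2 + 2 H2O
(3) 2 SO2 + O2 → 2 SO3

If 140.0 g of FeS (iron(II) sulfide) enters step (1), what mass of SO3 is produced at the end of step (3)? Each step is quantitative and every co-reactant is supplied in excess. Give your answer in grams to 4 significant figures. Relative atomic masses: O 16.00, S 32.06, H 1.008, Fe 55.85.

M(FeS) = 55.85 + 32.06 = 87.91 g/mol.
M(SO3) = 32.06 + 3(16.00) = 80.06 g/mol.
n(FeS) = 140.0 / 87.91 = 1.5925 mol.
Reaction (1): FeS→H2S ratio 1:1 ⇒ n(H2S) = 1.5925 mol.
Reaction (2): H2S→SO2 ratio 2:2 ⇒ n(SO2) = 1.5925 mol.
Reaction (3): SO2→SO3 ratio 2:2 ⇒ n(SO3) = 1.5925 mol.
Mass of SO3 = 1.5925 × 80.06 = 127.50 g.

127.5 g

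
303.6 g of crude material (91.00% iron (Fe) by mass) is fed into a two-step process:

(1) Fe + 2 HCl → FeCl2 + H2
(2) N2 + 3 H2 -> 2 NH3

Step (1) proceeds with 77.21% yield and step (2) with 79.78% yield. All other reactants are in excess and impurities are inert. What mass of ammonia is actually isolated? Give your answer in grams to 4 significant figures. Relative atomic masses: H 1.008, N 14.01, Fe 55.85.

34.60 g

Pure Fe = 303.6 × 0.9100 = 276.28 g.
M(Fe) = 55.85 g/mol.
M(NH3) = 14.01 + 3(1.008) = 17.034 g/mol.
n(Fe) = 276.28 / 55.85 = 4.9468 mol.
Step 1 (Fe:H2 = 1:1): theoretical n(H2) = 4.9468 mol; at 77.21% yield, n(H2) = 3.8194 mol.
Step 2 (H2:NH3 = 3:2): theoretical n(NH3) = 2.5463 mol, so theoretical mass = 2.5463 × 17.034 = 43.373 g.
At 79.78% yield, actual mass of NH3 = 43.373 × 0.7978 = 34.603 g.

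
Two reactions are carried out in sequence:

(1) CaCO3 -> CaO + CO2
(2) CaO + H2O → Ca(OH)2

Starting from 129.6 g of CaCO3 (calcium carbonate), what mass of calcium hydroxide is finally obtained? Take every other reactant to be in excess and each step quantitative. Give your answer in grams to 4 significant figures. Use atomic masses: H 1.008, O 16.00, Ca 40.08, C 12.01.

95.94 g

M(CaCO3) = 40.08 + 12.01 + 3(16.00) = 100.09 g/mol.
M(Ca(OH)2) = 40.08 + 2(16.00) + 2(1.008) = 74.096 g/mol.
n(CaCO3) = 129.60 / 100.09 = 1.2948 mol.
Step 1 gives a 1:1 ratio of CaCO3 to CaO, so n(CaO) = 1.2948 mol.
In step 2 the CaO:Ca(OH)2 ratio is 1:1, so n(Ca(OH)2) = 1.2948 mol.
Mass of Ca(OH)2 = 1.2948 × 74.096 = 95.942 g.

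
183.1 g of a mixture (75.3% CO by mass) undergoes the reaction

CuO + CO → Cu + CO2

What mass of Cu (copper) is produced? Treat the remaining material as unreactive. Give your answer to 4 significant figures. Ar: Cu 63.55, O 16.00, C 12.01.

312.8 g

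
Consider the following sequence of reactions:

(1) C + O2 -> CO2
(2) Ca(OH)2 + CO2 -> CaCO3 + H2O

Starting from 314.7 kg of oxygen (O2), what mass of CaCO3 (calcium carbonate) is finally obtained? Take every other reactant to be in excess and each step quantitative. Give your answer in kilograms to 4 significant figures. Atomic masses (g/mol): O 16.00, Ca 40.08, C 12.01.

M(O2) = 2(16.00) = 32.00 g/mol.
M(CaCO3) = 40.08 + 12.01 + 3(16.00) = 100.09 g/mol.
314.7 kg = 314700 g.
n(O2) = 314700 / 32.00 = 9834.4 mol.
Step 1 gives a 1:1 ratio of O2 to CO2, so n(CO2) = 9834.4 mol.
In step 2 the CO2:CaCO3 ratio is 1:1, so n(CaCO3) = 9834.4 mol.
Mass of CaCO3 = 9834.4 × 100.09 = 984320 g = 984.3 kg.

984.3 kg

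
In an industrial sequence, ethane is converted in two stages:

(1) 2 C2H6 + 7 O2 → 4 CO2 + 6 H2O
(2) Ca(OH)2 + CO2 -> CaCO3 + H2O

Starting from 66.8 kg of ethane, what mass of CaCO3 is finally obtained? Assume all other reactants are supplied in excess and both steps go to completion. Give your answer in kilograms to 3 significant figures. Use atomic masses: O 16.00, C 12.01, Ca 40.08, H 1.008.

M(C2H6) = 2(12.01) + 6(1.008) = 30.068 g/mol.
M(CaCO3) = 40.08 + 12.01 + 3(16.00) = 100.09 g/mol.
66.8 kg = 66800 g.
n(C2H6) = 66800 / 30.068 = 2222 mol.
Step 1 gives a 2:4 ratio of C2H6 to CO2, so n(CO2) = 4443 mol.
In step 2 the CO2:CaCO3 ratio is 1:1, so n(CaCO3) = 4443 mol.
Mass of CaCO3 = 4443 × 100.09 = 444700 g = 445 kg.

445 kg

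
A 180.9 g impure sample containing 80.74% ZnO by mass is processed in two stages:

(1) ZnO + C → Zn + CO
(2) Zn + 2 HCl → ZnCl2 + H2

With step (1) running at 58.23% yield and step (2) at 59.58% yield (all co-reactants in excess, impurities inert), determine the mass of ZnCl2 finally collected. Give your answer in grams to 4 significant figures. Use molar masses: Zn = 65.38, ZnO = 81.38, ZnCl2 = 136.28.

84.86 g

Pure ZnO = 180.9 × 0.8074 = 146.06 g.
n(ZnO) = 146.06 / 81.38 = 1.7948 mol.
Step 1 (ZnO:Zn = 1:1): theoretical n(Zn) = 1.7948 mol; at 58.23% yield, n(Zn) = 1.0451 mol.
Step 2 (Zn:ZnCl2 = 1:1): theoretical n(ZnCl2) = 1.0451 mol, so theoretical mass = 1.0451 × 136.28 = 142.43 g.
At 59.58% yield, actual mass of ZnCl2 = 142.43 × 0.5958 = 84.857 g.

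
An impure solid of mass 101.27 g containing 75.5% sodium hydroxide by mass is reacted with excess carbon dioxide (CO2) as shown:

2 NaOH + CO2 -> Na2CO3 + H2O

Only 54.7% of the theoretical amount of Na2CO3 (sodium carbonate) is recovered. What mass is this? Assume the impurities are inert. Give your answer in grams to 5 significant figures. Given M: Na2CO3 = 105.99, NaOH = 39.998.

55.413 g

Pure NaOH available = 101.27 g × 0.755 = 76.4588 g.
n(NaOH) = 76.4588 g / 39.998 g/mol = 1.91157 mol.
From the equation the NaOH:Na2CO3 mole ratio is 2:1, so n(Na2CO3) = 1.91157 × 1/2 = 0.955783 mol.
Mass of Na2CO3 = 0.955783 mol × 105.99 g/mol = 101.303 g.
Actual mass collected = 101.303 g × 0.547 = 55.4130 g.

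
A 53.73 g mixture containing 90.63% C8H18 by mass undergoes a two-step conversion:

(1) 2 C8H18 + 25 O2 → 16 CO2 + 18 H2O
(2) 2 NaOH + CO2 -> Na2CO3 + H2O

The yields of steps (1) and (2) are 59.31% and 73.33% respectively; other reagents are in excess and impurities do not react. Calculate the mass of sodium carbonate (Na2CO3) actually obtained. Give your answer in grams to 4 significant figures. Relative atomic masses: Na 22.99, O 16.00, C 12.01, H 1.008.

Pure C8H18 = 53.73 × 0.9063 = 48.695 g.
M(C8H18) = 8(12.01) + 18(1.008) = 114.224 g/mol.
M(Na2CO3) = 2(22.99) + 12.01 + 3(16.00) = 105.99 g/mol.
n(C8H18) = 48.695 / 114.224 = 0.42632 mol.
Step 1 (C8H18:CO2 = 2:16): theoretical n(CO2) = 3.4105 mol; at 59.31% yield, n(CO2) = 2.0228 mol.
Step 2 (CO2:Na2CO3 = 1:1): theoretical n(Na2CO3) = 2.0228 mol, so theoretical mass = 2.0228 × 105.99 = 214.39 g.
At 73.33% yield, actual mass of Na2CO3 = 214.39 × 0.7333 = 157.22 g.

157.2 g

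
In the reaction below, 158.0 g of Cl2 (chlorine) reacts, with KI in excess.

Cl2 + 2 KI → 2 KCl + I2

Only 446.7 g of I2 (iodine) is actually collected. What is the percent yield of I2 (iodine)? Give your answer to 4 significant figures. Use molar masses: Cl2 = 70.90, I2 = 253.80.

78.98 %

n(Cl2) = 158.00 g / 70.90 g/mol = 2.2285 mol.
From the equation the Cl2:I2 mole ratio is 1:1, so n(I2) = 2.2285 × 1/1 = 2.2285 mol.
Mass of I2 = 2.2285 mol × 253.80 g/mol = 565.59 g.
This is the theoretical yield. Percent yield = 446.7 g / 565.59 g × 100% = 78.979%.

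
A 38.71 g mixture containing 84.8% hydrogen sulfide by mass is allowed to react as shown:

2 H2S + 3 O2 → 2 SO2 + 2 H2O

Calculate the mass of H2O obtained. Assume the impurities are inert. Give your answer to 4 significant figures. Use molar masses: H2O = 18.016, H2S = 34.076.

17.36 g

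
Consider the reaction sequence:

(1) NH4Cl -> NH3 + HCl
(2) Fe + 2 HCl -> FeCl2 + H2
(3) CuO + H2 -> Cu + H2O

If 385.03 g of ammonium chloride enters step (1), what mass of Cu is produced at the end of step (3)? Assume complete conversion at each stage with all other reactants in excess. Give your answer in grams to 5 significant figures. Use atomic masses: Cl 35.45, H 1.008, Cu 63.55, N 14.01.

228.71 g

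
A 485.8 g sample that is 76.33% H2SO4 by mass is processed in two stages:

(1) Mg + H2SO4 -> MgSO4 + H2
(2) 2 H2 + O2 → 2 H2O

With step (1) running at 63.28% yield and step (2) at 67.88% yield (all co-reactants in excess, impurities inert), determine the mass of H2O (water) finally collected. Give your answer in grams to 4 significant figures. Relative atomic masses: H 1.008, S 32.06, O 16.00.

29.26 g

Pure H2SO4 = 485.8 × 0.7633 = 370.81 g.
M(H2SO4) = 2(1.008) + 32.06 + 4(16.00) = 98.076 g/mol.
M(H2O) = 2(1.008) + 16.00 = 18.016 g/mol.
n(H2SO4) = 370.81 / 98.076 = 3.7809 mol.
Step 1 (H2SO4:H2 = 1:1): theoretical n(H2) = 3.7809 mol; at 63.28% yield, n(H2) = 2.3925 mol.
Step 2 (H2:H2O = 2:2): theoretical n(H2O) = 2.3925 mol, so theoretical mass = 2.3925 × 18.016 = 43.104 g.
At 67.88% yield, actual mass of H2O = 43.104 × 0.6788 = 29.259 g.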